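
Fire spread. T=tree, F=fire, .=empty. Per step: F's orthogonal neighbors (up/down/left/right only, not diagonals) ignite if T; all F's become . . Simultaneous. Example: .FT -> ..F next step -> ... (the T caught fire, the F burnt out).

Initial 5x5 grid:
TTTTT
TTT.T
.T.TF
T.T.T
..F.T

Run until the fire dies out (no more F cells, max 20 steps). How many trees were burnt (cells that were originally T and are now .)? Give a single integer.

Step 1: +4 fires, +2 burnt (F count now 4)
Step 2: +2 fires, +4 burnt (F count now 2)
Step 3: +1 fires, +2 burnt (F count now 1)
Step 4: +1 fires, +1 burnt (F count now 1)
Step 5: +2 fires, +1 burnt (F count now 2)
Step 6: +2 fires, +2 burnt (F count now 2)
Step 7: +2 fires, +2 burnt (F count now 2)
Step 8: +0 fires, +2 burnt (F count now 0)
Fire out after step 8
Initially T: 15, now '.': 24
Total burnt (originally-T cells now '.'): 14

Answer: 14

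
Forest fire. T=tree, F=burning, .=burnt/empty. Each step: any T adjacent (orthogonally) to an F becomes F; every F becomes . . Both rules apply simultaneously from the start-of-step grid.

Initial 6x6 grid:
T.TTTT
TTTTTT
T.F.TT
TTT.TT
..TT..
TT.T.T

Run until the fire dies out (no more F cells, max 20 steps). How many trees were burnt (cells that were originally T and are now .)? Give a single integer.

Answer: 22

Derivation:
Step 1: +2 fires, +1 burnt (F count now 2)
Step 2: +5 fires, +2 burnt (F count now 5)
Step 3: +5 fires, +5 burnt (F count now 5)
Step 4: +6 fires, +5 burnt (F count now 6)
Step 5: +3 fires, +6 burnt (F count now 3)
Step 6: +1 fires, +3 burnt (F count now 1)
Step 7: +0 fires, +1 burnt (F count now 0)
Fire out after step 7
Initially T: 25, now '.': 33
Total burnt (originally-T cells now '.'): 22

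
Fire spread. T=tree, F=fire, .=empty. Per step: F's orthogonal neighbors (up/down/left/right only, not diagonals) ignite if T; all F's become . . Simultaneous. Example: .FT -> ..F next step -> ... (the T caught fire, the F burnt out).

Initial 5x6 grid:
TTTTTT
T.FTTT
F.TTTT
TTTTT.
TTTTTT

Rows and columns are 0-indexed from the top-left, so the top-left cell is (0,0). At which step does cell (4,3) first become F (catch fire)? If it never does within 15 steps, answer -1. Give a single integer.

Step 1: cell (4,3)='T' (+5 fires, +2 burnt)
Step 2: cell (4,3)='T' (+8 fires, +5 burnt)
Step 3: cell (4,3)='T' (+6 fires, +8 burnt)
Step 4: cell (4,3)='F' (+4 fires, +6 burnt)
  -> target ignites at step 4
Step 5: cell (4,3)='.' (+1 fires, +4 burnt)
Step 6: cell (4,3)='.' (+1 fires, +1 burnt)
Step 7: cell (4,3)='.' (+0 fires, +1 burnt)
  fire out at step 7

4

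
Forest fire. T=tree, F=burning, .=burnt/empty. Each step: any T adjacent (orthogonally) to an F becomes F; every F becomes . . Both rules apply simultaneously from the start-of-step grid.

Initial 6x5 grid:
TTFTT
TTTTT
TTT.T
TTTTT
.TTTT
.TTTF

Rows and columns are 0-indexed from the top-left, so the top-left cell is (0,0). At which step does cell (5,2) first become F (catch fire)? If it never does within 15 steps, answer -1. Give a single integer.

Step 1: cell (5,2)='T' (+5 fires, +2 burnt)
Step 2: cell (5,2)='F' (+8 fires, +5 burnt)
  -> target ignites at step 2
Step 3: cell (5,2)='.' (+8 fires, +8 burnt)
Step 4: cell (5,2)='.' (+3 fires, +8 burnt)
Step 5: cell (5,2)='.' (+1 fires, +3 burnt)
Step 6: cell (5,2)='.' (+0 fires, +1 burnt)
  fire out at step 6

2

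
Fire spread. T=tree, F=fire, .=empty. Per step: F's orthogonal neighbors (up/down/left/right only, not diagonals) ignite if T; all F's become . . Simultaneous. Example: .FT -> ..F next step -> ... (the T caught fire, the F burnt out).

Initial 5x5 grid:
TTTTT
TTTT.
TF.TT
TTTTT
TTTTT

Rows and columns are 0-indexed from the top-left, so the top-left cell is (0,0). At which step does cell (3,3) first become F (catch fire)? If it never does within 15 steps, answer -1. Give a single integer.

Step 1: cell (3,3)='T' (+3 fires, +1 burnt)
Step 2: cell (3,3)='T' (+6 fires, +3 burnt)
Step 3: cell (3,3)='F' (+6 fires, +6 burnt)
  -> target ignites at step 3
Step 4: cell (3,3)='.' (+4 fires, +6 burnt)
Step 5: cell (3,3)='.' (+3 fires, +4 burnt)
Step 6: cell (3,3)='.' (+0 fires, +3 burnt)
  fire out at step 6

3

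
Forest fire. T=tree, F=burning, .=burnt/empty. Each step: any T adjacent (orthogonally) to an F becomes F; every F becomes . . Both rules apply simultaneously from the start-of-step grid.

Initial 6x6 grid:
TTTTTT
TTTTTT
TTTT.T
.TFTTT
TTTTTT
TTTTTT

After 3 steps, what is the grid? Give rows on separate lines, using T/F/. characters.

Step 1: 4 trees catch fire, 1 burn out
  TTTTTT
  TTTTTT
  TTFT.T
  .F.FTT
  TTFTTT
  TTTTTT
Step 2: 7 trees catch fire, 4 burn out
  TTTTTT
  TTFTTT
  TF.F.T
  ....FT
  TF.FTT
  TTFTTT
Step 3: 9 trees catch fire, 7 burn out
  TTFTTT
  TF.FTT
  F....T
  .....F
  F...FT
  TF.FTT

TTFTTT
TF.FTT
F....T
.....F
F...FT
TF.FTT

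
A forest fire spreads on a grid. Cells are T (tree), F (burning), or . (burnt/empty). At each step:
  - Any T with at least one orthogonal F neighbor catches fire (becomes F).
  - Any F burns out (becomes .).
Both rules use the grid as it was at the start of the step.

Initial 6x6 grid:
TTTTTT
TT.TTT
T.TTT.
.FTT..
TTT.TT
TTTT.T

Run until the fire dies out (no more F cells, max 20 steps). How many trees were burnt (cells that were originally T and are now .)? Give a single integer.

Step 1: +2 fires, +1 burnt (F count now 2)
Step 2: +5 fires, +2 burnt (F count now 5)
Step 3: +3 fires, +5 burnt (F count now 3)
Step 4: +3 fires, +3 burnt (F count now 3)
Step 5: +2 fires, +3 burnt (F count now 2)
Step 6: +3 fires, +2 burnt (F count now 3)
Step 7: +2 fires, +3 burnt (F count now 2)
Step 8: +2 fires, +2 burnt (F count now 2)
Step 9: +1 fires, +2 burnt (F count now 1)
Step 10: +1 fires, +1 burnt (F count now 1)
Step 11: +0 fires, +1 burnt (F count now 0)
Fire out after step 11
Initially T: 27, now '.': 33
Total burnt (originally-T cells now '.'): 24

Answer: 24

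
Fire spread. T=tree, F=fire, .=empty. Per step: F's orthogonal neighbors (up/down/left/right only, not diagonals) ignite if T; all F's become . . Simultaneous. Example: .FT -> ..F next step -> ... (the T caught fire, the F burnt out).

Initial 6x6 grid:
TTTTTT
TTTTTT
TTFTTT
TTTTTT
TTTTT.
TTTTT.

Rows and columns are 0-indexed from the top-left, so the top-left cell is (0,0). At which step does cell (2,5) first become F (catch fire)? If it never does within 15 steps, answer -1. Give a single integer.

Step 1: cell (2,5)='T' (+4 fires, +1 burnt)
Step 2: cell (2,5)='T' (+8 fires, +4 burnt)
Step 3: cell (2,5)='F' (+10 fires, +8 burnt)
  -> target ignites at step 3
Step 4: cell (2,5)='.' (+8 fires, +10 burnt)
Step 5: cell (2,5)='.' (+3 fires, +8 burnt)
Step 6: cell (2,5)='.' (+0 fires, +3 burnt)
  fire out at step 6

3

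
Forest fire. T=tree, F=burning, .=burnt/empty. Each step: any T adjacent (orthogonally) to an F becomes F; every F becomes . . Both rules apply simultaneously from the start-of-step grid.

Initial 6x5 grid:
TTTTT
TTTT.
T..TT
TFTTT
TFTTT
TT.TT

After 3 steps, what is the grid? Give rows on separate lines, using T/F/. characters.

Step 1: 5 trees catch fire, 2 burn out
  TTTTT
  TTTT.
  T..TT
  F.FTT
  F.FTT
  TF.TT
Step 2: 4 trees catch fire, 5 burn out
  TTTTT
  TTTT.
  F..TT
  ...FT
  ...FT
  F..TT
Step 3: 5 trees catch fire, 4 burn out
  TTTTT
  FTTT.
  ...FT
  ....F
  ....F
  ...FT

TTTTT
FTTT.
...FT
....F
....F
...FT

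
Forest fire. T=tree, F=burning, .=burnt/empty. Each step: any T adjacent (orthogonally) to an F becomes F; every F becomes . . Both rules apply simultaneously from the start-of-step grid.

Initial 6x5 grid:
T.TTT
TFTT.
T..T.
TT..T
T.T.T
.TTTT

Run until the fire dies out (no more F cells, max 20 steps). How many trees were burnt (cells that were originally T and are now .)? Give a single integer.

Answer: 12

Derivation:
Step 1: +2 fires, +1 burnt (F count now 2)
Step 2: +4 fires, +2 burnt (F count now 4)
Step 3: +3 fires, +4 burnt (F count now 3)
Step 4: +3 fires, +3 burnt (F count now 3)
Step 5: +0 fires, +3 burnt (F count now 0)
Fire out after step 5
Initially T: 19, now '.': 23
Total burnt (originally-T cells now '.'): 12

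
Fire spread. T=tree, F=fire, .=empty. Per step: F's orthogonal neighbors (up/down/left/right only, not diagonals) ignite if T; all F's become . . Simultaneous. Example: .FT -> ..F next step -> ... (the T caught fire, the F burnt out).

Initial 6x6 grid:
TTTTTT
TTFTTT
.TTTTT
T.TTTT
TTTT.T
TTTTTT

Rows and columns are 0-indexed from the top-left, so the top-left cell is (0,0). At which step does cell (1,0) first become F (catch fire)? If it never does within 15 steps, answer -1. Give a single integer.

Step 1: cell (1,0)='T' (+4 fires, +1 burnt)
Step 2: cell (1,0)='F' (+7 fires, +4 burnt)
  -> target ignites at step 2
Step 3: cell (1,0)='.' (+6 fires, +7 burnt)
Step 4: cell (1,0)='.' (+6 fires, +6 burnt)
Step 5: cell (1,0)='.' (+4 fires, +6 burnt)
Step 6: cell (1,0)='.' (+4 fires, +4 burnt)
Step 7: cell (1,0)='.' (+1 fires, +4 burnt)
Step 8: cell (1,0)='.' (+0 fires, +1 burnt)
  fire out at step 8

2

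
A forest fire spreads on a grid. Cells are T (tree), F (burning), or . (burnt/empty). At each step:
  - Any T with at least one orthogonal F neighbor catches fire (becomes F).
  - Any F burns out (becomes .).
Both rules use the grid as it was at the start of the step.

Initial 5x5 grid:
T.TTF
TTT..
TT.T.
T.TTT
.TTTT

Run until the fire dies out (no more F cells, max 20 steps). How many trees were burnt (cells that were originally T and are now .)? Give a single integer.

Step 1: +1 fires, +1 burnt (F count now 1)
Step 2: +1 fires, +1 burnt (F count now 1)
Step 3: +1 fires, +1 burnt (F count now 1)
Step 4: +1 fires, +1 burnt (F count now 1)
Step 5: +2 fires, +1 burnt (F count now 2)
Step 6: +2 fires, +2 burnt (F count now 2)
Step 7: +1 fires, +2 burnt (F count now 1)
Step 8: +0 fires, +1 burnt (F count now 0)
Fire out after step 8
Initially T: 17, now '.': 17
Total burnt (originally-T cells now '.'): 9

Answer: 9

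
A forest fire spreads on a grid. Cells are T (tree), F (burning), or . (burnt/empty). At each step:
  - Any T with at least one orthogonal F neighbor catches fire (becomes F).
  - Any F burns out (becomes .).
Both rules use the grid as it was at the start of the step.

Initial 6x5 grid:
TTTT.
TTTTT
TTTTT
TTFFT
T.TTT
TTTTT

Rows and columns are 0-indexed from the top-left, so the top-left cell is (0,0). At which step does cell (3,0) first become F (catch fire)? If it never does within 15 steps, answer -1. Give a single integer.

Step 1: cell (3,0)='T' (+6 fires, +2 burnt)
Step 2: cell (3,0)='F' (+8 fires, +6 burnt)
  -> target ignites at step 2
Step 3: cell (3,0)='.' (+8 fires, +8 burnt)
Step 4: cell (3,0)='.' (+3 fires, +8 burnt)
Step 5: cell (3,0)='.' (+1 fires, +3 burnt)
Step 6: cell (3,0)='.' (+0 fires, +1 burnt)
  fire out at step 6

2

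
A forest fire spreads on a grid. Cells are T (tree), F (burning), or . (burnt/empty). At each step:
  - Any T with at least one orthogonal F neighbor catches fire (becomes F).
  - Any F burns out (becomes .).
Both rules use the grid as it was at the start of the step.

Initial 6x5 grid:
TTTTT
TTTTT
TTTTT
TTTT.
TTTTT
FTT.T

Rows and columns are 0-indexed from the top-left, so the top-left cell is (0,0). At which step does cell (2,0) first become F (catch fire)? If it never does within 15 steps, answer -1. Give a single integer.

Step 1: cell (2,0)='T' (+2 fires, +1 burnt)
Step 2: cell (2,0)='T' (+3 fires, +2 burnt)
Step 3: cell (2,0)='F' (+3 fires, +3 burnt)
  -> target ignites at step 3
Step 4: cell (2,0)='.' (+4 fires, +3 burnt)
Step 5: cell (2,0)='.' (+5 fires, +4 burnt)
Step 6: cell (2,0)='.' (+4 fires, +5 burnt)
Step 7: cell (2,0)='.' (+3 fires, +4 burnt)
Step 8: cell (2,0)='.' (+2 fires, +3 burnt)
Step 9: cell (2,0)='.' (+1 fires, +2 burnt)
Step 10: cell (2,0)='.' (+0 fires, +1 burnt)
  fire out at step 10

3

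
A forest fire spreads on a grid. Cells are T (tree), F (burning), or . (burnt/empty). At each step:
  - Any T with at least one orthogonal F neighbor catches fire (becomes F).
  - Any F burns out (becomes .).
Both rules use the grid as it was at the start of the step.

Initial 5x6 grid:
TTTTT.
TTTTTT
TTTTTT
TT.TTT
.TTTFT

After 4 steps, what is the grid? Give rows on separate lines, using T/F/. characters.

Step 1: 3 trees catch fire, 1 burn out
  TTTTT.
  TTTTTT
  TTTTTT
  TT.TFT
  .TTF.F
Step 2: 4 trees catch fire, 3 burn out
  TTTTT.
  TTTTTT
  TTTTFT
  TT.F.F
  .TF...
Step 3: 4 trees catch fire, 4 burn out
  TTTTT.
  TTTTFT
  TTTF.F
  TT....
  .F....
Step 4: 5 trees catch fire, 4 burn out
  TTTTF.
  TTTF.F
  TTF...
  TF....
  ......

TTTTF.
TTTF.F
TTF...
TF....
......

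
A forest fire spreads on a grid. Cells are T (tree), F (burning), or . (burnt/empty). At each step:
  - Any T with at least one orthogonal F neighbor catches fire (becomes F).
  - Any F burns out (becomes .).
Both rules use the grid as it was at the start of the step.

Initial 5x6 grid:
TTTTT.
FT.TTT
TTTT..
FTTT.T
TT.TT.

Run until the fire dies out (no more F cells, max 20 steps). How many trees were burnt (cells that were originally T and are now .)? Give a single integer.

Answer: 20

Derivation:
Step 1: +5 fires, +2 burnt (F count now 5)
Step 2: +4 fires, +5 burnt (F count now 4)
Step 3: +3 fires, +4 burnt (F count now 3)
Step 4: +3 fires, +3 burnt (F count now 3)
Step 5: +3 fires, +3 burnt (F count now 3)
Step 6: +1 fires, +3 burnt (F count now 1)
Step 7: +1 fires, +1 burnt (F count now 1)
Step 8: +0 fires, +1 burnt (F count now 0)
Fire out after step 8
Initially T: 21, now '.': 29
Total burnt (originally-T cells now '.'): 20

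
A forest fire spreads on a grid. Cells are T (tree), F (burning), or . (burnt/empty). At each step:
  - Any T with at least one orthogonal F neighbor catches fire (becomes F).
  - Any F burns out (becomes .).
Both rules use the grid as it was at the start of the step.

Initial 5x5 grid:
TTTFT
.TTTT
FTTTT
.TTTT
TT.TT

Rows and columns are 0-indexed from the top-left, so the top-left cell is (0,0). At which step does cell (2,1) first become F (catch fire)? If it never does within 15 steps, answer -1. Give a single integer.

Step 1: cell (2,1)='F' (+4 fires, +2 burnt)
  -> target ignites at step 1
Step 2: cell (2,1)='.' (+7 fires, +4 burnt)
Step 3: cell (2,1)='.' (+5 fires, +7 burnt)
Step 4: cell (2,1)='.' (+3 fires, +5 burnt)
Step 5: cell (2,1)='.' (+1 fires, +3 burnt)
Step 6: cell (2,1)='.' (+0 fires, +1 burnt)
  fire out at step 6

1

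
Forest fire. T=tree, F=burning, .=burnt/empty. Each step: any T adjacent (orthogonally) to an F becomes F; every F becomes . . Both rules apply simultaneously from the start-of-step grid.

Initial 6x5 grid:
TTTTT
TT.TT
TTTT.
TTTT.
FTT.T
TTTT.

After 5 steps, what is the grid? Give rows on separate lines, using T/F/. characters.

Step 1: 3 trees catch fire, 1 burn out
  TTTTT
  TT.TT
  TTTT.
  FTTT.
  .FT.T
  FTTT.
Step 2: 4 trees catch fire, 3 burn out
  TTTTT
  TT.TT
  FTTT.
  .FTT.
  ..F.T
  .FTT.
Step 3: 4 trees catch fire, 4 burn out
  TTTTT
  FT.TT
  .FTT.
  ..FT.
  ....T
  ..FT.
Step 4: 5 trees catch fire, 4 burn out
  FTTTT
  .F.TT
  ..FT.
  ...F.
  ....T
  ...F.
Step 5: 2 trees catch fire, 5 burn out
  .FTTT
  ...TT
  ...F.
  .....
  ....T
  .....

.FTTT
...TT
...F.
.....
....T
.....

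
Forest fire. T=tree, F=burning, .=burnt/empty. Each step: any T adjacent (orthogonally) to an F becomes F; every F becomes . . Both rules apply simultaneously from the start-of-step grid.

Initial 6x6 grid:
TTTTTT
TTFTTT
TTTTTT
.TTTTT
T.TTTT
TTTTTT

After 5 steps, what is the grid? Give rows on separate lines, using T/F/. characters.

Step 1: 4 trees catch fire, 1 burn out
  TTFTTT
  TF.FTT
  TTFTTT
  .TTTTT
  T.TTTT
  TTTTTT
Step 2: 7 trees catch fire, 4 burn out
  TF.FTT
  F...FT
  TF.FTT
  .TFTTT
  T.TTTT
  TTTTTT
Step 3: 8 trees catch fire, 7 burn out
  F...FT
  .....F
  F...FT
  .F.FTT
  T.FTTT
  TTTTTT
Step 4: 5 trees catch fire, 8 burn out
  .....F
  ......
  .....F
  ....FT
  T..FTT
  TTFTTT
Step 5: 4 trees catch fire, 5 burn out
  ......
  ......
  ......
  .....F
  T...FT
  TF.FTT

......
......
......
.....F
T...FT
TF.FTT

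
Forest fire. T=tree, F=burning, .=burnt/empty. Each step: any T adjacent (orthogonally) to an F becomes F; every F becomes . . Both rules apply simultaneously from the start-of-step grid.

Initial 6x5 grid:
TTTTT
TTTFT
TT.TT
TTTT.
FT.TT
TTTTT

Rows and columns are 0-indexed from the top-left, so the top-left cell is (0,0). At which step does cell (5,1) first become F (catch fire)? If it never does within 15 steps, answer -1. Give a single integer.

Step 1: cell (5,1)='T' (+7 fires, +2 burnt)
Step 2: cell (5,1)='F' (+8 fires, +7 burnt)
  -> target ignites at step 2
Step 3: cell (5,1)='.' (+6 fires, +8 burnt)
Step 4: cell (5,1)='.' (+3 fires, +6 burnt)
Step 5: cell (5,1)='.' (+1 fires, +3 burnt)
Step 6: cell (5,1)='.' (+0 fires, +1 burnt)
  fire out at step 6

2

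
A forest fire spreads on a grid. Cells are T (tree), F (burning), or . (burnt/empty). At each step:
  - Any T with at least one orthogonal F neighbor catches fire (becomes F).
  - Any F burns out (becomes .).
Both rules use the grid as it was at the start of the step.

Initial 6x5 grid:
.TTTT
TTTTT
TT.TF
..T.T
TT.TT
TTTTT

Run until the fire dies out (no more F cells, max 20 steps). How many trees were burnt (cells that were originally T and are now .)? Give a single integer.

Answer: 22

Derivation:
Step 1: +3 fires, +1 burnt (F count now 3)
Step 2: +3 fires, +3 burnt (F count now 3)
Step 3: +4 fires, +3 burnt (F count now 4)
Step 4: +3 fires, +4 burnt (F count now 3)
Step 5: +4 fires, +3 burnt (F count now 4)
Step 6: +2 fires, +4 burnt (F count now 2)
Step 7: +2 fires, +2 burnt (F count now 2)
Step 8: +1 fires, +2 burnt (F count now 1)
Step 9: +0 fires, +1 burnt (F count now 0)
Fire out after step 9
Initially T: 23, now '.': 29
Total burnt (originally-T cells now '.'): 22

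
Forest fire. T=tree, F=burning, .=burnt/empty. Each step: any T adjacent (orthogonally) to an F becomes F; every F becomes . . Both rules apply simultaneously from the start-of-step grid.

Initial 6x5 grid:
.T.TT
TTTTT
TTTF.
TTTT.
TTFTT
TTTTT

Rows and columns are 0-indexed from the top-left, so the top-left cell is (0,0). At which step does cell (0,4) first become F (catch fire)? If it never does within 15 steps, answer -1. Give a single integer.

Step 1: cell (0,4)='T' (+7 fires, +2 burnt)
Step 2: cell (0,4)='T' (+9 fires, +7 burnt)
Step 3: cell (0,4)='F' (+6 fires, +9 burnt)
  -> target ignites at step 3
Step 4: cell (0,4)='.' (+2 fires, +6 burnt)
Step 5: cell (0,4)='.' (+0 fires, +2 burnt)
  fire out at step 5

3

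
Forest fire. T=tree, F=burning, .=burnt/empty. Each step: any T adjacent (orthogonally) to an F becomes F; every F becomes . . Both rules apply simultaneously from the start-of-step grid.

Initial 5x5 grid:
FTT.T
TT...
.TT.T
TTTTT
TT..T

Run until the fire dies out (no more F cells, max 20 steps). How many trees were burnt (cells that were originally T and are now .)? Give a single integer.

Step 1: +2 fires, +1 burnt (F count now 2)
Step 2: +2 fires, +2 burnt (F count now 2)
Step 3: +1 fires, +2 burnt (F count now 1)
Step 4: +2 fires, +1 burnt (F count now 2)
Step 5: +3 fires, +2 burnt (F count now 3)
Step 6: +2 fires, +3 burnt (F count now 2)
Step 7: +1 fires, +2 burnt (F count now 1)
Step 8: +2 fires, +1 burnt (F count now 2)
Step 9: +0 fires, +2 burnt (F count now 0)
Fire out after step 9
Initially T: 16, now '.': 24
Total burnt (originally-T cells now '.'): 15

Answer: 15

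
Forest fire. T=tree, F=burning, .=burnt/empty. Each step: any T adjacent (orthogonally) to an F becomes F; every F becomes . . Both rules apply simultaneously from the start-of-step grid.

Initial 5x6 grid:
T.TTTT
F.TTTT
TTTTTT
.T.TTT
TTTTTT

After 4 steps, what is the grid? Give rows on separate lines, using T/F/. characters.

Step 1: 2 trees catch fire, 1 burn out
  F.TTTT
  ..TTTT
  FTTTTT
  .T.TTT
  TTTTTT
Step 2: 1 trees catch fire, 2 burn out
  ..TTTT
  ..TTTT
  .FTTTT
  .T.TTT
  TTTTTT
Step 3: 2 trees catch fire, 1 burn out
  ..TTTT
  ..TTTT
  ..FTTT
  .F.TTT
  TTTTTT
Step 4: 3 trees catch fire, 2 burn out
  ..TTTT
  ..FTTT
  ...FTT
  ...TTT
  TFTTTT

..TTTT
..FTTT
...FTT
...TTT
TFTTTT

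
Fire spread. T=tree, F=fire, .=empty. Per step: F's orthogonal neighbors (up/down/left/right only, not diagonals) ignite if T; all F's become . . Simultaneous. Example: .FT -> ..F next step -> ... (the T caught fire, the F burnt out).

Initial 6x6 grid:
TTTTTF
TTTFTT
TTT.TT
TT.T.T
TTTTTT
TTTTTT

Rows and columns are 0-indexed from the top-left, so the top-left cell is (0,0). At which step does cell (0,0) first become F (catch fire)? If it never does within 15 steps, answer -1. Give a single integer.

Step 1: cell (0,0)='T' (+5 fires, +2 burnt)
Step 2: cell (0,0)='T' (+5 fires, +5 burnt)
Step 3: cell (0,0)='T' (+4 fires, +5 burnt)
Step 4: cell (0,0)='F' (+4 fires, +4 burnt)
  -> target ignites at step 4
Step 5: cell (0,0)='.' (+4 fires, +4 burnt)
Step 6: cell (0,0)='.' (+5 fires, +4 burnt)
Step 7: cell (0,0)='.' (+4 fires, +5 burnt)
Step 8: cell (0,0)='.' (+0 fires, +4 burnt)
  fire out at step 8

4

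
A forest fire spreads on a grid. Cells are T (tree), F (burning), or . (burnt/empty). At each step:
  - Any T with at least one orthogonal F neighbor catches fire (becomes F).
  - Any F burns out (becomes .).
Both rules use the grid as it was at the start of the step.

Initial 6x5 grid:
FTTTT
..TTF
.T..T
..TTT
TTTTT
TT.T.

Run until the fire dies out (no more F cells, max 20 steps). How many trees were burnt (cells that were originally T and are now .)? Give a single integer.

Answer: 18

Derivation:
Step 1: +4 fires, +2 burnt (F count now 4)
Step 2: +4 fires, +4 burnt (F count now 4)
Step 3: +2 fires, +4 burnt (F count now 2)
Step 4: +2 fires, +2 burnt (F count now 2)
Step 5: +2 fires, +2 burnt (F count now 2)
Step 6: +1 fires, +2 burnt (F count now 1)
Step 7: +2 fires, +1 burnt (F count now 2)
Step 8: +1 fires, +2 burnt (F count now 1)
Step 9: +0 fires, +1 burnt (F count now 0)
Fire out after step 9
Initially T: 19, now '.': 29
Total burnt (originally-T cells now '.'): 18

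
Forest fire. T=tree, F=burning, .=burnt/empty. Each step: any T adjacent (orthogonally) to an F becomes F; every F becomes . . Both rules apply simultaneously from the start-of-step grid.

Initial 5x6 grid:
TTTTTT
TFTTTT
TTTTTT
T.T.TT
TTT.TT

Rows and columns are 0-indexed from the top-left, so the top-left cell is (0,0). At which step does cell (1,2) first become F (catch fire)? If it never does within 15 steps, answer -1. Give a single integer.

Step 1: cell (1,2)='F' (+4 fires, +1 burnt)
  -> target ignites at step 1
Step 2: cell (1,2)='.' (+5 fires, +4 burnt)
Step 3: cell (1,2)='.' (+5 fires, +5 burnt)
Step 4: cell (1,2)='.' (+5 fires, +5 burnt)
Step 5: cell (1,2)='.' (+4 fires, +5 burnt)
Step 6: cell (1,2)='.' (+2 fires, +4 burnt)
Step 7: cell (1,2)='.' (+1 fires, +2 burnt)
Step 8: cell (1,2)='.' (+0 fires, +1 burnt)
  fire out at step 8

1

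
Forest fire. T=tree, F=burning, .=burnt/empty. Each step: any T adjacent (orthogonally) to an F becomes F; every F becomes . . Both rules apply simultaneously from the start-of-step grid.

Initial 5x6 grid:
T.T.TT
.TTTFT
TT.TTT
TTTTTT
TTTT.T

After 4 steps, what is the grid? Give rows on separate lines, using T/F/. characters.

Step 1: 4 trees catch fire, 1 burn out
  T.T.FT
  .TTF.F
  TT.TFT
  TTTTTT
  TTTT.T
Step 2: 5 trees catch fire, 4 burn out
  T.T..F
  .TF...
  TT.F.F
  TTTTFT
  TTTT.T
Step 3: 4 trees catch fire, 5 burn out
  T.F...
  .F....
  TT....
  TTTF.F
  TTTT.T
Step 4: 4 trees catch fire, 4 burn out
  T.....
  ......
  TF....
  TTF...
  TTTF.F

T.....
......
TF....
TTF...
TTTF.F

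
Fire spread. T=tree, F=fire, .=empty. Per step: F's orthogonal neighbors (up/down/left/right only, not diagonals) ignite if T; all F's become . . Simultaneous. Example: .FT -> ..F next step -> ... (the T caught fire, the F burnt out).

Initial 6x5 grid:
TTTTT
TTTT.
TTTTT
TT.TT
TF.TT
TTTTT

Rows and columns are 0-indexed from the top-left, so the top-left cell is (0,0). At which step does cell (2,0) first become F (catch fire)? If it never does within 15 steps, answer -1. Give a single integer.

Step 1: cell (2,0)='T' (+3 fires, +1 burnt)
Step 2: cell (2,0)='T' (+4 fires, +3 burnt)
Step 3: cell (2,0)='F' (+4 fires, +4 burnt)
  -> target ignites at step 3
Step 4: cell (2,0)='.' (+6 fires, +4 burnt)
Step 5: cell (2,0)='.' (+6 fires, +6 burnt)
Step 6: cell (2,0)='.' (+2 fires, +6 burnt)
Step 7: cell (2,0)='.' (+1 fires, +2 burnt)
Step 8: cell (2,0)='.' (+0 fires, +1 burnt)
  fire out at step 8

3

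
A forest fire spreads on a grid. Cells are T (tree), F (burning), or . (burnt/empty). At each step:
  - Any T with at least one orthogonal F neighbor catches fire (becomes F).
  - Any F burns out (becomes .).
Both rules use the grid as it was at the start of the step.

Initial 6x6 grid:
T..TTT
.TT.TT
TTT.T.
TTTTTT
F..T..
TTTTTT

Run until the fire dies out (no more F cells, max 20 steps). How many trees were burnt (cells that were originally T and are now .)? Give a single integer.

Answer: 24

Derivation:
Step 1: +2 fires, +1 burnt (F count now 2)
Step 2: +3 fires, +2 burnt (F count now 3)
Step 3: +3 fires, +3 burnt (F count now 3)
Step 4: +4 fires, +3 burnt (F count now 4)
Step 5: +4 fires, +4 burnt (F count now 4)
Step 6: +3 fires, +4 burnt (F count now 3)
Step 7: +1 fires, +3 burnt (F count now 1)
Step 8: +2 fires, +1 burnt (F count now 2)
Step 9: +2 fires, +2 burnt (F count now 2)
Step 10: +0 fires, +2 burnt (F count now 0)
Fire out after step 10
Initially T: 25, now '.': 35
Total burnt (originally-T cells now '.'): 24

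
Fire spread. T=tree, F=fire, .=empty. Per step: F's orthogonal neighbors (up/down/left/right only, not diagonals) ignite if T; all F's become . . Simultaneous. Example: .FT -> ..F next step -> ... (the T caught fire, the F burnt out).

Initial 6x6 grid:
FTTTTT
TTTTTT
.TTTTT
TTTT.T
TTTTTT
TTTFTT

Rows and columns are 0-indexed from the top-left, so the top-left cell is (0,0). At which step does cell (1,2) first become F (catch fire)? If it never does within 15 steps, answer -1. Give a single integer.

Step 1: cell (1,2)='T' (+5 fires, +2 burnt)
Step 2: cell (1,2)='T' (+7 fires, +5 burnt)
Step 3: cell (1,2)='F' (+8 fires, +7 burnt)
  -> target ignites at step 3
Step 4: cell (1,2)='.' (+7 fires, +8 burnt)
Step 5: cell (1,2)='.' (+4 fires, +7 burnt)
Step 6: cell (1,2)='.' (+1 fires, +4 burnt)
Step 7: cell (1,2)='.' (+0 fires, +1 burnt)
  fire out at step 7

3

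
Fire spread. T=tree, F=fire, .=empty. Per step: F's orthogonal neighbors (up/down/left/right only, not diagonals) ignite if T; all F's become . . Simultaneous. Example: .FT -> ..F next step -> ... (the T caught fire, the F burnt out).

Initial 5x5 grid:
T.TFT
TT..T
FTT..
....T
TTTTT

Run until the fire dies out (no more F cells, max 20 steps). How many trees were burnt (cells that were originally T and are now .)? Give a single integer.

Step 1: +4 fires, +2 burnt (F count now 4)
Step 2: +4 fires, +4 burnt (F count now 4)
Step 3: +0 fires, +4 burnt (F count now 0)
Fire out after step 3
Initially T: 14, now '.': 19
Total burnt (originally-T cells now '.'): 8

Answer: 8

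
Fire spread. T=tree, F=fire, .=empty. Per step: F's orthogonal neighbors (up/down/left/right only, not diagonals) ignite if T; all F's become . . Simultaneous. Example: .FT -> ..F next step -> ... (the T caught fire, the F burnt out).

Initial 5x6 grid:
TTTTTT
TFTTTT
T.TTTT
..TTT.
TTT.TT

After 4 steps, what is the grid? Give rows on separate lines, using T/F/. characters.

Step 1: 3 trees catch fire, 1 burn out
  TFTTTT
  F.FTTT
  T.TTTT
  ..TTT.
  TTT.TT
Step 2: 5 trees catch fire, 3 burn out
  F.FTTT
  ...FTT
  F.FTTT
  ..TTT.
  TTT.TT
Step 3: 4 trees catch fire, 5 burn out
  ...FTT
  ....FT
  ...FTT
  ..FTT.
  TTT.TT
Step 4: 5 trees catch fire, 4 burn out
  ....FT
  .....F
  ....FT
  ...FT.
  TTF.TT

....FT
.....F
....FT
...FT.
TTF.TT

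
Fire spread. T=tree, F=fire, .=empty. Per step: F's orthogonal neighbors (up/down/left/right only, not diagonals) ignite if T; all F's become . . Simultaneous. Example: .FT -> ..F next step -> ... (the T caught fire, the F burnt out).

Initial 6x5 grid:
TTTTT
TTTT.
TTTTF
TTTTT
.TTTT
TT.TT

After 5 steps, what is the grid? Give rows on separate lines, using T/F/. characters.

Step 1: 2 trees catch fire, 1 burn out
  TTTTT
  TTTT.
  TTTF.
  TTTTF
  .TTTT
  TT.TT
Step 2: 4 trees catch fire, 2 burn out
  TTTTT
  TTTF.
  TTF..
  TTTF.
  .TTTF
  TT.TT
Step 3: 6 trees catch fire, 4 burn out
  TTTFT
  TTF..
  TF...
  TTF..
  .TTF.
  TT.TF
Step 4: 7 trees catch fire, 6 burn out
  TTF.F
  TF...
  F....
  TF...
  .TF..
  TT.F.
Step 5: 4 trees catch fire, 7 burn out
  TF...
  F....
  .....
  F....
  .F...
  TT...

TF...
F....
.....
F....
.F...
TT...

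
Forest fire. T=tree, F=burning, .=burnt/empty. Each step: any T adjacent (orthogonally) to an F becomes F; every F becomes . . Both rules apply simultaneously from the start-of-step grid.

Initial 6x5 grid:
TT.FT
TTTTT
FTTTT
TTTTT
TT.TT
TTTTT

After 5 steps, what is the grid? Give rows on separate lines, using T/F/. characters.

Step 1: 5 trees catch fire, 2 burn out
  TT..F
  FTTFT
  .FTTT
  FTTTT
  TT.TT
  TTTTT
Step 2: 8 trees catch fire, 5 burn out
  FT...
  .FF.F
  ..FFT
  .FTTT
  FT.TT
  TTTTT
Step 3: 6 trees catch fire, 8 burn out
  .F...
  .....
  ....F
  ..FFT
  .F.TT
  FTTTT
Step 4: 3 trees catch fire, 6 burn out
  .....
  .....
  .....
  ....F
  ...FT
  .FTTT
Step 5: 3 trees catch fire, 3 burn out
  .....
  .....
  .....
  .....
  ....F
  ..FFT

.....
.....
.....
.....
....F
..FFT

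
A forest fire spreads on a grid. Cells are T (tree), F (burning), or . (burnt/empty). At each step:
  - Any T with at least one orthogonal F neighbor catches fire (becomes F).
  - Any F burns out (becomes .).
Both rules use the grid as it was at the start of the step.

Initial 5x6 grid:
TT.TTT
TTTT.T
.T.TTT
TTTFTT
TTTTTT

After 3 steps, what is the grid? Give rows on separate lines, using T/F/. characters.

Step 1: 4 trees catch fire, 1 burn out
  TT.TTT
  TTTT.T
  .T.FTT
  TTF.FT
  TTTFTT
Step 2: 6 trees catch fire, 4 burn out
  TT.TTT
  TTTF.T
  .T..FT
  TF...F
  TTF.FT
Step 3: 7 trees catch fire, 6 burn out
  TT.FTT
  TTF..T
  .F...F
  F.....
  TF...F

TT.FTT
TTF..T
.F...F
F.....
TF...F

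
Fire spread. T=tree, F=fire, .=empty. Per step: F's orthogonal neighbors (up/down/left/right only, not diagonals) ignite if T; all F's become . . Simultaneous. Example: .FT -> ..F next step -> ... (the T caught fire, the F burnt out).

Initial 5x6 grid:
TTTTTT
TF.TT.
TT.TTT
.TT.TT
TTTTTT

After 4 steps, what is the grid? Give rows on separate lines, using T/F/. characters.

Step 1: 3 trees catch fire, 1 burn out
  TFTTTT
  F..TT.
  TF.TTT
  .TT.TT
  TTTTTT
Step 2: 4 trees catch fire, 3 burn out
  F.FTTT
  ...TT.
  F..TTT
  .FT.TT
  TTTTTT
Step 3: 3 trees catch fire, 4 burn out
  ...FTT
  ...TT.
  ...TTT
  ..F.TT
  TFTTTT
Step 4: 4 trees catch fire, 3 burn out
  ....FT
  ...FT.
  ...TTT
  ....TT
  F.FTTT

....FT
...FT.
...TTT
....TT
F.FTTT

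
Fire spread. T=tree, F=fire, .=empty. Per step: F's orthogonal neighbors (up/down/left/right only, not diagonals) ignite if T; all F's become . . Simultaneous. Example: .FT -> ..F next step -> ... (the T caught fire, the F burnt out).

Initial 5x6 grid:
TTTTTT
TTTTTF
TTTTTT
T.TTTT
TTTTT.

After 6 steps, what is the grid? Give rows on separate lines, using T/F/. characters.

Step 1: 3 trees catch fire, 1 burn out
  TTTTTF
  TTTTF.
  TTTTTF
  T.TTTT
  TTTTT.
Step 2: 4 trees catch fire, 3 burn out
  TTTTF.
  TTTF..
  TTTTF.
  T.TTTF
  TTTTT.
Step 3: 4 trees catch fire, 4 burn out
  TTTF..
  TTF...
  TTTF..
  T.TTF.
  TTTTT.
Step 4: 5 trees catch fire, 4 burn out
  TTF...
  TF....
  TTF...
  T.TF..
  TTTTF.
Step 5: 5 trees catch fire, 5 burn out
  TF....
  F.....
  TF....
  T.F...
  TTTF..
Step 6: 3 trees catch fire, 5 burn out
  F.....
  ......
  F.....
  T.....
  TTF...

F.....
......
F.....
T.....
TTF...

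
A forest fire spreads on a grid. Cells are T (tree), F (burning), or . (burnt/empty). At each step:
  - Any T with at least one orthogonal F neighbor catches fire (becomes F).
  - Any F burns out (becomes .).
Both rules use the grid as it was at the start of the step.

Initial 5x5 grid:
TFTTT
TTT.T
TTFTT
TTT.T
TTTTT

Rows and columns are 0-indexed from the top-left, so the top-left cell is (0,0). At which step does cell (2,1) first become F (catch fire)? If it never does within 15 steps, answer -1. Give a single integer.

Step 1: cell (2,1)='F' (+7 fires, +2 burnt)
  -> target ignites at step 1
Step 2: cell (2,1)='.' (+6 fires, +7 burnt)
Step 3: cell (2,1)='.' (+6 fires, +6 burnt)
Step 4: cell (2,1)='.' (+2 fires, +6 burnt)
Step 5: cell (2,1)='.' (+0 fires, +2 burnt)
  fire out at step 5

1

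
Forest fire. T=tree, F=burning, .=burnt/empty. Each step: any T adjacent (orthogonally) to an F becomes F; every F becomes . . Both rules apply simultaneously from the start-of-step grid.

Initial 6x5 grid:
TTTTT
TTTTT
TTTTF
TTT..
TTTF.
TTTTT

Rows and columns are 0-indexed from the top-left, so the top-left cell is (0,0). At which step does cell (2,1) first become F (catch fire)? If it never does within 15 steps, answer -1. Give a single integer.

Step 1: cell (2,1)='T' (+4 fires, +2 burnt)
Step 2: cell (2,1)='T' (+7 fires, +4 burnt)
Step 3: cell (2,1)='F' (+6 fires, +7 burnt)
  -> target ignites at step 3
Step 4: cell (2,1)='.' (+5 fires, +6 burnt)
Step 5: cell (2,1)='.' (+2 fires, +5 burnt)
Step 6: cell (2,1)='.' (+1 fires, +2 burnt)
Step 7: cell (2,1)='.' (+0 fires, +1 burnt)
  fire out at step 7

3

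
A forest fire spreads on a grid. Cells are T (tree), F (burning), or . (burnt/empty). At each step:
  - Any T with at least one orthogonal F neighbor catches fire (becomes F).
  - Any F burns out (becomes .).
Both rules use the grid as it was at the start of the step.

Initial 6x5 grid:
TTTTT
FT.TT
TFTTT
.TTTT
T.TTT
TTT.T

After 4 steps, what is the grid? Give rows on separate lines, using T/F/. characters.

Step 1: 5 trees catch fire, 2 burn out
  FTTTT
  .F.TT
  F.FTT
  .FTTT
  T.TTT
  TTT.T
Step 2: 3 trees catch fire, 5 burn out
  .FTTT
  ...TT
  ...FT
  ..FTT
  T.TTT
  TTT.T
Step 3: 5 trees catch fire, 3 burn out
  ..FTT
  ...FT
  ....F
  ...FT
  T.FTT
  TTT.T
Step 4: 5 trees catch fire, 5 burn out
  ...FT
  ....F
  .....
  ....F
  T..FT
  TTF.T

...FT
....F
.....
....F
T..FT
TTF.T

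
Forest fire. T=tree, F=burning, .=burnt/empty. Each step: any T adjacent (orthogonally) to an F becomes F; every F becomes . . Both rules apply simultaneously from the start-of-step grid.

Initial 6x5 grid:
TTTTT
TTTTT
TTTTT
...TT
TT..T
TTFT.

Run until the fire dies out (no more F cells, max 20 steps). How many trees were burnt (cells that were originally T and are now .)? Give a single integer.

Step 1: +2 fires, +1 burnt (F count now 2)
Step 2: +2 fires, +2 burnt (F count now 2)
Step 3: +1 fires, +2 burnt (F count now 1)
Step 4: +0 fires, +1 burnt (F count now 0)
Fire out after step 4
Initially T: 23, now '.': 12
Total burnt (originally-T cells now '.'): 5

Answer: 5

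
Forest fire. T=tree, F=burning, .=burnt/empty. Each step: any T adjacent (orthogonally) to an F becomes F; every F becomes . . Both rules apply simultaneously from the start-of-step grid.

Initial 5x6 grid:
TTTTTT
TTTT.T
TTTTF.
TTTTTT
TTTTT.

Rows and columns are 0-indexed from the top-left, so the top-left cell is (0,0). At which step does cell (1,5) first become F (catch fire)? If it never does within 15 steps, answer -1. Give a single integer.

Step 1: cell (1,5)='T' (+2 fires, +1 burnt)
Step 2: cell (1,5)='T' (+5 fires, +2 burnt)
Step 3: cell (1,5)='T' (+5 fires, +5 burnt)
Step 4: cell (1,5)='T' (+6 fires, +5 burnt)
Step 5: cell (1,5)='T' (+5 fires, +6 burnt)
Step 6: cell (1,5)='F' (+3 fires, +5 burnt)
  -> target ignites at step 6
Step 7: cell (1,5)='.' (+0 fires, +3 burnt)
  fire out at step 7

6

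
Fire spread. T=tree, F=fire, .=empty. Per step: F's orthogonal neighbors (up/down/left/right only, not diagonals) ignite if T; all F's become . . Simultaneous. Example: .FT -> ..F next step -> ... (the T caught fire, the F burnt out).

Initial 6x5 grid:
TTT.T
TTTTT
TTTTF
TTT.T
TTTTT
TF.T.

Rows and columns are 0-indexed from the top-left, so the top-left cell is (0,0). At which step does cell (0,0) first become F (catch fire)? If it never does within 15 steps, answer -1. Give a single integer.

Step 1: cell (0,0)='T' (+5 fires, +2 burnt)
Step 2: cell (0,0)='T' (+7 fires, +5 burnt)
Step 3: cell (0,0)='T' (+5 fires, +7 burnt)
Step 4: cell (0,0)='T' (+4 fires, +5 burnt)
Step 5: cell (0,0)='T' (+2 fires, +4 burnt)
Step 6: cell (0,0)='F' (+1 fires, +2 burnt)
  -> target ignites at step 6
Step 7: cell (0,0)='.' (+0 fires, +1 burnt)
  fire out at step 7

6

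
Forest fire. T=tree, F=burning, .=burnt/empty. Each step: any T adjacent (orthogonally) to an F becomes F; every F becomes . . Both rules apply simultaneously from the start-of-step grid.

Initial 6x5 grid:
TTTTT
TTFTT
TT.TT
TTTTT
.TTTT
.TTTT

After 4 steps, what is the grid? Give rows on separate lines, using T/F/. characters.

Step 1: 3 trees catch fire, 1 burn out
  TTFTT
  TF.FT
  TT.TT
  TTTTT
  .TTTT
  .TTTT
Step 2: 6 trees catch fire, 3 burn out
  TF.FT
  F...F
  TF.FT
  TTTTT
  .TTTT
  .TTTT
Step 3: 6 trees catch fire, 6 burn out
  F...F
  .....
  F...F
  TFTFT
  .TTTT
  .TTTT
Step 4: 5 trees catch fire, 6 burn out
  .....
  .....
  .....
  F.F.F
  .FTFT
  .TTTT

.....
.....
.....
F.F.F
.FTFT
.TTTT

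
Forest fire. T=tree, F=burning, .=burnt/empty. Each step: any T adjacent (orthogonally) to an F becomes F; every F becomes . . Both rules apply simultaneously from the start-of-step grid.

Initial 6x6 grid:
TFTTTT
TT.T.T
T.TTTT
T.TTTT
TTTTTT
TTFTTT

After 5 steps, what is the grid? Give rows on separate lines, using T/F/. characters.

Step 1: 6 trees catch fire, 2 burn out
  F.FTTT
  TF.T.T
  T.TTTT
  T.TTTT
  TTFTTT
  TF.FTT
Step 2: 7 trees catch fire, 6 burn out
  ...FTT
  F..T.T
  T.TTTT
  T.FTTT
  TF.FTT
  F...FT
Step 3: 8 trees catch fire, 7 burn out
  ....FT
  ...F.T
  F.FTTT
  T..FTT
  F...FT
  .....F
Step 4: 5 trees catch fire, 8 burn out
  .....F
  .....T
  ...FTT
  F...FT
  .....F
  ......
Step 5: 3 trees catch fire, 5 burn out
  ......
  .....F
  ....FT
  .....F
  ......
  ......

......
.....F
....FT
.....F
......
......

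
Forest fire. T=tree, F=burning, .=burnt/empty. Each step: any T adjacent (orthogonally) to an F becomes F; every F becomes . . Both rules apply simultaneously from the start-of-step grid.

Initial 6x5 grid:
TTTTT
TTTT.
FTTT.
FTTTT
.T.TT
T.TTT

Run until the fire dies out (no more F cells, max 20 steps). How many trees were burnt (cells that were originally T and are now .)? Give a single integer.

Step 1: +3 fires, +2 burnt (F count now 3)
Step 2: +5 fires, +3 burnt (F count now 5)
Step 3: +4 fires, +5 burnt (F count now 4)
Step 4: +4 fires, +4 burnt (F count now 4)
Step 5: +3 fires, +4 burnt (F count now 3)
Step 6: +3 fires, +3 burnt (F count now 3)
Step 7: +0 fires, +3 burnt (F count now 0)
Fire out after step 7
Initially T: 23, now '.': 29
Total burnt (originally-T cells now '.'): 22

Answer: 22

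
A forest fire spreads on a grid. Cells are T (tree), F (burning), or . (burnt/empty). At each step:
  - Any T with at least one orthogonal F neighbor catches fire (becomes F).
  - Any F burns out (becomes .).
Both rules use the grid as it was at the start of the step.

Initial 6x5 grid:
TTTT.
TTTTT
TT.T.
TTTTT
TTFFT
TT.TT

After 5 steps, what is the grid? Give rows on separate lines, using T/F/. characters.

Step 1: 5 trees catch fire, 2 burn out
  TTTT.
  TTTTT
  TT.T.
  TTFFT
  TF..F
  TT.FT
Step 2: 6 trees catch fire, 5 burn out
  TTTT.
  TTTTT
  TT.F.
  TF..F
  F....
  TF..F
Step 3: 4 trees catch fire, 6 burn out
  TTTT.
  TTTFT
  TF...
  F....
  .....
  F....
Step 4: 5 trees catch fire, 4 burn out
  TTTF.
  TFF.F
  F....
  .....
  .....
  .....
Step 5: 3 trees catch fire, 5 burn out
  TFF..
  F....
  .....
  .....
  .....
  .....

TFF..
F....
.....
.....
.....
.....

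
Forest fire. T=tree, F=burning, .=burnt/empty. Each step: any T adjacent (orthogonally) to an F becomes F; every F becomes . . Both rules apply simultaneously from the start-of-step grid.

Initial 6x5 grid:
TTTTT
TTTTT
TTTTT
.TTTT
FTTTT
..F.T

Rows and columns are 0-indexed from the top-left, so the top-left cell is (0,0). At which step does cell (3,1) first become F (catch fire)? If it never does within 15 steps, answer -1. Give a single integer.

Step 1: cell (3,1)='T' (+2 fires, +2 burnt)
Step 2: cell (3,1)='F' (+3 fires, +2 burnt)
  -> target ignites at step 2
Step 3: cell (3,1)='.' (+4 fires, +3 burnt)
Step 4: cell (3,1)='.' (+6 fires, +4 burnt)
Step 5: cell (3,1)='.' (+5 fires, +6 burnt)
Step 6: cell (3,1)='.' (+3 fires, +5 burnt)
Step 7: cell (3,1)='.' (+1 fires, +3 burnt)
Step 8: cell (3,1)='.' (+0 fires, +1 burnt)
  fire out at step 8

2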